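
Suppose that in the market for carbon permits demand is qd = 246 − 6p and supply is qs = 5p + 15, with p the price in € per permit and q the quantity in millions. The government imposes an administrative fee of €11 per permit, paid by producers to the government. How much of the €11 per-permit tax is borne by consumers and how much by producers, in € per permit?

Before the tax: set 246 − 6p = 5p + 15 → p* = €21, q* = 120.
With the tax collected from producers, supply shifts: qs = 5(p − 11) + 15.
Solving gives q = 90 with consumers paying €26 and producers receiving €15 (the €11 wedge).
Burden on consumers: €5; on producers: €6. (They sum to €11.)

Consumers bear €5 per permit; producers bear €6 per permit.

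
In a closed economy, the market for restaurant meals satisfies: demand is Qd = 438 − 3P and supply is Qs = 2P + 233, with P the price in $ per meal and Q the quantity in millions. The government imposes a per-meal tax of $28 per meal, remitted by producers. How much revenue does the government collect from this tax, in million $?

Tax revenue = $7879.2 million.

Without the tax, 438 − 3P = 2P + 233 gives 5P = 205, so P* = $41 and Q* = 315.
With the tax collected from producers, supply shifts: Qs = 2(P − 28) + 233.
Solving gives Q = 281.4 with consumers paying $52.2 and producers receiving $24.2 (the $28 wedge).
Revenue = t · Q = 28 · 281.4 = $7879.2.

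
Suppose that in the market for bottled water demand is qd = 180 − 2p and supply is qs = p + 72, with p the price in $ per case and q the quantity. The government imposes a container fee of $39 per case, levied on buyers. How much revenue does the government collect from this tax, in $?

Before the tax: set 180 − 2p = p + 72 → p* = $36, q* = 108.
With the tax collected from buyers, demand (in seller-price terms) shifts: qd = 180 − 2(p + 39).
New equilibrium: buyers pay $49, suppliers receive $10, q = 82. (Wedge: pb − ps = 39.)
Revenue = t · Q = 39 · 82 = $3198.

Tax revenue = $3198.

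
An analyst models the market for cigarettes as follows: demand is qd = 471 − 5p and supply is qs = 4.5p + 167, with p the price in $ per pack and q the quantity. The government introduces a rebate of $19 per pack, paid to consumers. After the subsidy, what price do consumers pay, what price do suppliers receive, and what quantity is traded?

Consumers pay $23; suppliers receive $42; quantity = 356.

Before the subsidy: set 471 − 5p = 4.5p + 167 → p* = $32, q* = 311.
With a per-unit subsidy paid to consumers, each effectively pays p − 19, so demand becomes qd = 471 − 5(p − 19).
New equilibrium: consumers pay $23, suppliers receive $42, q = 356. (Wedge: pb − ps = −19.)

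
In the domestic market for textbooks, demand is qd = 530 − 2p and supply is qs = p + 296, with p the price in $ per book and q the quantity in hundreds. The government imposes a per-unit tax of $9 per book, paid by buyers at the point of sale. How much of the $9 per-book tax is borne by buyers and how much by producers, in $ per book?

Before the tax: set 530 − 2p = p + 296 → p* = $78, q* = 374.
With the tax collected from buyers, demand (in seller-price terms) shifts: qd = 530 − 2(p + 9).
Solving gives q = 368 with buyers paying $81 and producers receiving $72 (the $9 wedge).
Burden on buyers: $3; on producers: $6. (They sum to $9.)
The less price-elastic side of the market bears the larger share of a per-unit tax.

Buyers bear $3 per book; producers bear $6 per book.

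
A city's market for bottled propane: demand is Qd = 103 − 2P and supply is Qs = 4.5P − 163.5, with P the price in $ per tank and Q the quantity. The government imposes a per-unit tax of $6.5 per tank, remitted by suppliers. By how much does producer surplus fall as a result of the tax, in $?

Without the tax, 103 − 2P = 4.5P − 163.5 gives 6.5P = 266.5, so P* = $41 and Q* = 21.
With the tax collected from suppliers, supply shifts: Qs = 4.5(P − 6.5) − 163.5.
New equilibrium: buyers pay $45.5, suppliers receive $39, Q = 12. (Wedge: Pb − Ps = 6.5.)
ΔPS is the trapezoid between Q = 12 and Q = 21 of height $2: ½ · (21 + 12) · 2 = $33.

Producer surplus falls by $33.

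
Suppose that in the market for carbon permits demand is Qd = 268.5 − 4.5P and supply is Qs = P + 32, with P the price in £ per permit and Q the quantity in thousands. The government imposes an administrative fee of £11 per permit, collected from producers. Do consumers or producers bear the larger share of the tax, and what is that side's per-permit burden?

Without the tax, 268.5 − 4.5P = P + 32 gives 5.5P = 236.5, so P* = £43 and Q* = 75.
With the tax collected from producers, supply shifts: Qs = (P − 11) + 32.
New equilibrium: consumers pay £45, producers receive £34, Q = 66. (Wedge: Pb − Ps = 11.)
Per-permit burden: consumers £2, producers £9.
Producers take the larger share because supply is less price-elastic here (demand slope 4.5 vs supply slope 1).
The less price-elastic side of the market bears the larger share of a per-unit tax.

Producers bear the larger share: £9 per permit.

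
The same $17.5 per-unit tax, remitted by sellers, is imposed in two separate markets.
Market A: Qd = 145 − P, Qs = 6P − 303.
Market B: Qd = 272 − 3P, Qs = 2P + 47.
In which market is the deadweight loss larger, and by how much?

Market A: pre-tax P* = $64, Q* = 81; post-tax Q = 66; deadweight loss = $131.25.
Market B: pre-tax P* = $45, Q* = 137; post-tax Q = 116; deadweight loss = $183.75.
Difference: $131.25 vs $183.75 → market B is larger by $52.5.

Market B, by $52.5.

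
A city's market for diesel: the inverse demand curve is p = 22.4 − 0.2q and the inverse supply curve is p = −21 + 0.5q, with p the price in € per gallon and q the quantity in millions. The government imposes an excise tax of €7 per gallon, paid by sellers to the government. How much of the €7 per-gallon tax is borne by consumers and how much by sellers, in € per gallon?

Consumers bear €2 per gallon; sellers bear €5 per gallon.

Inverting to q(p) form: qd = 112 − 5p; qs = 2p + 42.
Without the tax, 112 − 5p = 2p + 42 gives 7p = 70, so p* = €10 and q* = 62.
With the tax collected from sellers, supply shifts: qs = 2(p − 7) + 42.
New equilibrium: consumers pay €12, sellers receive €5, q = 52. (Wedge: pb − ps = 7.)
Burden on consumers: €2; on sellers: €5. (They sum to €7.)
The less price-elastic side of the market bears the larger share of a per-unit tax.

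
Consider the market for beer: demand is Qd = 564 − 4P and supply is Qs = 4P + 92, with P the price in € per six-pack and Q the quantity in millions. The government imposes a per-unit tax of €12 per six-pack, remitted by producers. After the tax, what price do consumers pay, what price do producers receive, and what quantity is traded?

Without the tax, 564 − 4P = 4P + 92 gives 8P = 472, so P* = €59 and Q* = 328.
With the tax collected from producers, supply shifts: Qs = 4(P − 12) + 92.
New equilibrium: consumers pay €65, producers receive €53, Q = 304. (Wedge: Pb − Ps = 12.)
The less price-elastic side of the market bears the larger share of a per-unit tax.

Consumers pay €65; producers receive €53; quantity = 304.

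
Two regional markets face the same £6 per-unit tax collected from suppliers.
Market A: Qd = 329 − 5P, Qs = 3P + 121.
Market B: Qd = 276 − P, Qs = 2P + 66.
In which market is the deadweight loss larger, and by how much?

Market A, by £21.75.

Market A: pre-tax P* = £26, Q* = 199; post-tax Q = 187.75; deadweight loss = £33.75.
Market B: pre-tax P* = £70, Q* = 206; post-tax Q = 202; deadweight loss = £12.
Difference: £33.75 vs £12 → market A is larger by £21.75.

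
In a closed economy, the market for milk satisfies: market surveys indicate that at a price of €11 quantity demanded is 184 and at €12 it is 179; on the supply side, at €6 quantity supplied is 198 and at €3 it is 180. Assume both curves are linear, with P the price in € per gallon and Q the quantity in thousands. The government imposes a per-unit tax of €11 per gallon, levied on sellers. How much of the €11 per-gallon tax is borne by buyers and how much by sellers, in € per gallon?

Buyers bear €6 per gallon; sellers bear €5 per gallon.

Demand slope: (179 − 184)/(12 − 11) = -5, so Qd = 239 − 5P.
Supply slope: (180 − 198)/(3 − 6) = 6, so Qs = 6P + 162.
Before the tax: set 239 − 5P = 6P + 162 → P* = €7, Q* = 204.
With the tax collected from sellers, supply shifts: Qs = 6(P − 11) + 162.
New equilibrium: buyers pay €13, sellers receive €2, Q = 174. (Wedge: Pb − Ps = 11.)
Burden on buyers: €6; on sellers: €5. (They sum to €11.)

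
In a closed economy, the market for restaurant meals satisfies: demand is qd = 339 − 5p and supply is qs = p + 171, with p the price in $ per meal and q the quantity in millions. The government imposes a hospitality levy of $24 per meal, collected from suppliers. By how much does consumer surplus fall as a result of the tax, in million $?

Before the tax: set 339 − 5p = p + 171 → p* = $28, q* = 199.
With the tax collected from suppliers, supply shifts: qs = (p − 24) + 171.
New equilibrium: consumers pay $32, suppliers receive $8, q = 179. (Wedge: pb − ps = 24.)
ΔCS is the trapezoid between Q = 179 and Q = 199 of height $4: ½ · (199 + 179) · 4 = $756.

Consumer surplus falls by $756 million.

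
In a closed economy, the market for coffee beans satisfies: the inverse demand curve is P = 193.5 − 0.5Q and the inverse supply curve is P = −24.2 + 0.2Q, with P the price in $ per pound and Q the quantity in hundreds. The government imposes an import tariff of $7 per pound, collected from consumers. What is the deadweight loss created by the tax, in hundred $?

Rewrite in direct form: Qd = 387 − 2P and Qs = 5P + 121.
Without the tax, 387 − 2P = 5P + 121 gives 7P = 266, so P* = $38 and Q* = 311.
With the tax collected from consumers, demand (in seller-price terms) shifts: Qd = 387 − 2(P + 7).
New equilibrium: consumers pay $43, suppliers receive $36, Q = 301. (Wedge: Pb − Ps = 7.)
Quantity falls by |ΔQ| = |311 − 301| = 10.
DWL = ½ · t · |ΔQ| = ½ · 7 · 10 = $35.

Deadweight loss = $35 hundred.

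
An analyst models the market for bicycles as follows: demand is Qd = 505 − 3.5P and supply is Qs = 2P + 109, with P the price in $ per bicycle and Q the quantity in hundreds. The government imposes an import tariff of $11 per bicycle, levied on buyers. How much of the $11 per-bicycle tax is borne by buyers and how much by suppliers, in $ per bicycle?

Buyers bear $4 per bicycle; suppliers bear $7 per bicycle.

Without the tax, 505 − 3.5P = 2P + 109 gives 5.5P = 396, so P* = $72 and Q* = 253.
With the tax collected from buyers, demand (in seller-price terms) shifts: Qd = 505 − 3.5(P + 11).
Solving gives Q = 239 with buyers paying $76 and suppliers receiving $65 (the $11 wedge).
Burden on buyers: $4; on suppliers: $7. (They sum to $11.)
The less price-elastic side of the market bears the larger share of a per-unit tax.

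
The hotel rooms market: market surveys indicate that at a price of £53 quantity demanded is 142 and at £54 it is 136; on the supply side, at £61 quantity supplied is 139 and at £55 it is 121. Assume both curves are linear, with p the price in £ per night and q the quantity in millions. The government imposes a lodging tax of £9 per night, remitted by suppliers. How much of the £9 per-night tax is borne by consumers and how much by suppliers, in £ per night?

Consumers bear £3 per night; suppliers bear £6 per night.

Demand slope: (136 − 142)/(54 − 53) = -6, so qd = 460 − 6p.
Supply slope: (121 − 139)/(55 − 61) = 3, so qs = 3p − 44.
Without the tax, 460 − 6p = 3p − 44 gives 9p = 504, so p* = £56 and q* = 124.
With the tax collected from suppliers, supply shifts: qs = 3(p − 9) − 44.
New equilibrium: consumers pay £59, suppliers receive £50, q = 106. (Wedge: pb − ps = 9.)
Burden on consumers: £3; on suppliers: £6. (They sum to £9.)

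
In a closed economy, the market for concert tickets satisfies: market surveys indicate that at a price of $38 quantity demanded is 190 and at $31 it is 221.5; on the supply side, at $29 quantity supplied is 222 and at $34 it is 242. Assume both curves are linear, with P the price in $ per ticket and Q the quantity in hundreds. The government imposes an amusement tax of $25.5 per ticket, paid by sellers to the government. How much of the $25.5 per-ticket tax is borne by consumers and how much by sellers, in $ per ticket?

Consumers bear $12 per ticket; sellers bear $13.5 per ticket.

Demand slope: (221.5 − 190)/(31 − 38) = -4.5, so Qd = 361 − 4.5P.
Supply slope: (242 − 222)/(34 − 29) = 4, so Qs = 4P + 106.
Without the tax, 361 − 4.5P = 4P + 106 gives 8.5P = 255, so P* = $30 and Q* = 226.
With the tax collected from sellers, supply shifts: Qs = 4(P − 25.5) + 106.
Solving gives Q = 172 with consumers paying $42 and sellers receiving $16.5 (the $25.5 wedge).
Burden on consumers: $12; on sellers: $13.5. (They sum to $25.5.)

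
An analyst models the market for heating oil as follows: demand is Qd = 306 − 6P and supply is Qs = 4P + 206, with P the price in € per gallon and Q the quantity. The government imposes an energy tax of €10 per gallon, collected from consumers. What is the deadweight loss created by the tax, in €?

Deadweight loss = €120.

Without the tax, 306 − 6P = 4P + 206 gives 10P = 100, so P* = €10 and Q* = 246.
With the tax collected from consumers, demand (in seller-price terms) shifts: Qd = 306 − 6(P + 10).
Solving gives Q = 222 with consumers paying €14 and suppliers receiving €4 (the €10 wedge).
Quantity falls by |ΔQ| = |246 − 222| = 24.
DWL = ½ · t · |ΔQ| = ½ · 10 · 24 = €120.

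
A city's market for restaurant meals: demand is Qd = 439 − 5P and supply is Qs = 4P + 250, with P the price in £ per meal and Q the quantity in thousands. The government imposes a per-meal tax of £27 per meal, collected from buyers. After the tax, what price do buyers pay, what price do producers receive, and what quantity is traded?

Without the tax, 439 − 5P = 4P + 250 gives 9P = 189, so P* = £21 and Q* = 334.
With the tax collected from buyers, demand (in seller-price terms) shifts: Qd = 439 − 5(P + 27).
Solving gives Q = 274 with buyers paying £33 and producers receiving £6 (the £27 wedge).
The less price-elastic side of the market bears the larger share of a per-unit tax.

Buyers pay £33; producers receive £6; quantity = 274.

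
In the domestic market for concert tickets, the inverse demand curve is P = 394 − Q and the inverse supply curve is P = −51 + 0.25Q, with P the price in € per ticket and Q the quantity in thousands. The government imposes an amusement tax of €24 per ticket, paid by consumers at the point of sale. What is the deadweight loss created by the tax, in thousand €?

Inverting to Q(P) form: Qd = 394 − P; Qs = 4P + 204.
Before the tax: set 394 − P = 4P + 204 → P* = €38, Q* = 356.
With the tax collected from consumers, demand (in seller-price terms) shifts: Qd = 394 − (P + 24).
Solving gives Q = 336.8 with consumers paying €57.2 and suppliers receiving €33.2 (the €24 wedge).
Quantity falls by |ΔQ| = |356 − 336.8| = 19.2.
DWL = ½ · t · |ΔQ| = ½ · 24 · 19.2 = €230.4.

Deadweight loss = €230.4 thousand.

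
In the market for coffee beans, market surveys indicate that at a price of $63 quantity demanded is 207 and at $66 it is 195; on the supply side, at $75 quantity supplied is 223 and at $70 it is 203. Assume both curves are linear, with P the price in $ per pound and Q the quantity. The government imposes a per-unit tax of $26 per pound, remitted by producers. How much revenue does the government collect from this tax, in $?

Demand slope: (195 − 207)/(66 − 63) = -4, so Qd = 459 − 4P.
Supply slope: (203 − 223)/(70 − 75) = 4, so Qs = 4P − 77.
Before the tax: set 459 − 4P = 4P − 77 → P* = $67, Q* = 191.
With the tax collected from producers, supply shifts: Qs = 4(P − 26) − 77.
New equilibrium: consumers pay $80, producers receive $54, Q = 139. (Wedge: Pb − Ps = 26.)
Revenue = t · Q = 26 · 139 = $3614.

Tax revenue = $3614.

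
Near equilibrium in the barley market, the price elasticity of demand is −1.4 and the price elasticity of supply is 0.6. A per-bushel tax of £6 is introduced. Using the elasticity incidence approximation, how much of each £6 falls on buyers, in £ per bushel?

Buyers bear ≈ £1.8 per bushel.

Incidence ratio: buyers' share ≈ εs / (εs + |εd|) = 0.6 / (0.6 + 1.4) = 0.3.
So buyers bear ≈ 0.3 × £6 = £1.8; sellers bear £4.2.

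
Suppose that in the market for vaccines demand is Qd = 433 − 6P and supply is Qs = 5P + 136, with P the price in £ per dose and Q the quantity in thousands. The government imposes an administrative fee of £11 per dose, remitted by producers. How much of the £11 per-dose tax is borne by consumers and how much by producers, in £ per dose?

Without the tax, 433 − 6P = 5P + 136 gives 11P = 297, so P* = £27 and Q* = 271.
With the tax collected from producers, supply shifts: Qs = 5(P − 11) + 136.
New equilibrium: consumers pay £32, producers receive £21, Q = 241. (Wedge: Pb − Ps = 11.)
Burden on consumers: £5; on producers: £6. (They sum to £11.)
The less price-elastic side of the market bears the larger share of a per-unit tax.

Consumers bear £5 per dose; producers bear £6 per dose.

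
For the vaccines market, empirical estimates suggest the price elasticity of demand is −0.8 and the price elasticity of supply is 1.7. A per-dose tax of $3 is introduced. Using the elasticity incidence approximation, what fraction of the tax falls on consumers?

Incidence ratio: consumers' share ≈ εs / (εs + |εd|) = 1.7 / (1.7 + 0.8) = 0.68.
Supply is the more elastic side, so consumers bear the larger share.

Consumers' share ≈ 0.68.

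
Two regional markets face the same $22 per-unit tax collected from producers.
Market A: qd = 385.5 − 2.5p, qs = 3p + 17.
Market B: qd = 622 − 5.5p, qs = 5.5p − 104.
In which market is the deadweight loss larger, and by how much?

Market A: pre-tax p* = $67, q* = 218; post-tax q = 188; deadweight loss = $330.
Market B: pre-tax p* = $66, q* = 259; post-tax q = 198.5; deadweight loss = $665.5.
Difference: $330 vs $665.5 → market B is larger by $335.5.

Market B, by $335.5.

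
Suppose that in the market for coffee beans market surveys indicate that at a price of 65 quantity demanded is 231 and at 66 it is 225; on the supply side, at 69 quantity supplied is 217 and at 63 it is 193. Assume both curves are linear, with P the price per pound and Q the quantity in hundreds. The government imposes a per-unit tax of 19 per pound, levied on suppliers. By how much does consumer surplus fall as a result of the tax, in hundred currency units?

Demand slope: (225 − 231)/(66 − 65) = -6, so Qd = 621 − 6P.
Supply slope: (193 − 217)/(63 − 69) = 4, so Qs = 4P − 59.
Before the tax: set 621 − 6P = 4P − 59 → P* = 68, Q* = 213.
With the tax collected from suppliers, supply shifts: Qs = 4(P − 19) − 59.
New equilibrium: buyers pay 75.6, suppliers receive 56.6, Q = 167.4. (Wedge: Pb − Ps = 19.)
ΔCS is the trapezoid between Q = 167.4 and Q = 213 of height 7.6: ½ · (213 + 167.4) · 7.6 = 1445.52.

Consumer surplus falls by 1445.52 hundred.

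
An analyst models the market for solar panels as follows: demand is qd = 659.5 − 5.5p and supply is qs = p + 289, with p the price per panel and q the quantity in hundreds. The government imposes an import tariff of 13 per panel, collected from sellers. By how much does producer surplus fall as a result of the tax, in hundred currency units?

Without the tax, 659.5 − 5.5p = p + 289 gives 6.5p = 370.5, so p* = 57 and q* = 346.
With the tax collected from sellers, supply shifts: qs = (p − 13) + 289.
Solving gives q = 335 with consumers paying 59 and sellers receiving 46 (the 13 wedge).
ΔPS is the trapezoid between Q = 335 and Q = 346 of height 11: ½ · (346 + 335) · 11 = 3745.5.

Producer surplus falls by 3745.5 hundred.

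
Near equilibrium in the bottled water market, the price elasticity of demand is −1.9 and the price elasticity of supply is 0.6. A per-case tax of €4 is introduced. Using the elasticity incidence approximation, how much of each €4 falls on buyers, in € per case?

Buyers bear ≈ €0.96 per case.

Incidence ratio: buyers' share ≈ εs / (εs + |εd|) = 0.6 / (0.6 + 1.9) = 0.24.
So buyers bear ≈ 0.24 × €4 = €0.96; suppliers bear €3.04.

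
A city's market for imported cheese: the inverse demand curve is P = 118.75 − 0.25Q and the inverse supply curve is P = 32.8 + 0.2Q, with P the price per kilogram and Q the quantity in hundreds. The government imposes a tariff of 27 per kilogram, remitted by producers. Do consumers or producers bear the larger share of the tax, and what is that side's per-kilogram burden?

Rewrite in direct form: Qd = 475 − 4P and Qs = 5P − 164.
Without the tax, 475 − 4P = 5P − 164 gives 9P = 639, so P* = 71 and Q* = 191.
With the tax collected from producers, supply shifts: Qs = 5(P − 27) − 164.
New equilibrium: consumers pay 86, producers receive 59, Q = 131. (Wedge: Pb − Ps = 27.)
Per-kilogram burden: consumers 15, producers 12.
Consumers take the larger share because demand is less price-elastic here (demand slope 4 vs supply slope 5).

Consumers bear the larger share: 15 per kilogram.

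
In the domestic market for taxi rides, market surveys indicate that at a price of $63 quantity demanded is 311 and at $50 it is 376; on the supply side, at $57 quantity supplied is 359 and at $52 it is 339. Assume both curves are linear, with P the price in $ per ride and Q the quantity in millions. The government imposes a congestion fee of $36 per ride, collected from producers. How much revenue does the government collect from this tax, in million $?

Demand slope: (376 − 311)/(50 − 63) = -5, so Qd = 626 − 5P.
Supply slope: (339 − 359)/(52 − 57) = 4, so Qs = 4P + 131.
Without the tax, 626 − 5P = 4P + 131 gives 9P = 495, so P* = $55 and Q* = 351.
With the tax collected from producers, supply shifts: Qs = 4(P − 36) + 131.
Solving gives Q = 271 with consumers paying $71 and producers receiving $35 (the $36 wedge).
Revenue = t · Q = 36 · 271 = $9756.

Tax revenue = $9756 million.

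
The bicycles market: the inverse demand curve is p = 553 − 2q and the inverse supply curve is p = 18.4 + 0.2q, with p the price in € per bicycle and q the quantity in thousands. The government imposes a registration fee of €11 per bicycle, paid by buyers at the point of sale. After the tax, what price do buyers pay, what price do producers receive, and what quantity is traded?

Rewrite in direct form: qd = 276.5 − 0.5p and qs = 5p − 92.
Before the tax: set 276.5 − 0.5p = 5p − 92 → p* = €67, q* = 243.
With the tax collected from buyers, demand (in seller-price terms) shifts: qd = 276.5 − 0.5(p + 11).
Solving gives q = 238 with buyers paying €77 and producers receiving €66 (the €11 wedge).

Buyers pay €77; producers receive €66; quantity = 238.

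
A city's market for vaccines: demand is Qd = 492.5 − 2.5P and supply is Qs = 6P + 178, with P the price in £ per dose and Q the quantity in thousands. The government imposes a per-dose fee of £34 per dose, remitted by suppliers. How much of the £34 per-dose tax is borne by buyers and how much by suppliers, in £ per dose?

Buyers bear £24 per dose; suppliers bear £10 per dose.

Before the tax: set 492.5 − 2.5P = 6P + 178 → P* = £37, Q* = 400.
With the tax collected from suppliers, supply shifts: Qs = 6(P − 34) + 178.
New equilibrium: buyers pay £61, suppliers receive £27, Q = 340. (Wedge: Pb − Ps = 34.)
Burden on buyers: £24; on suppliers: £10. (They sum to £34.)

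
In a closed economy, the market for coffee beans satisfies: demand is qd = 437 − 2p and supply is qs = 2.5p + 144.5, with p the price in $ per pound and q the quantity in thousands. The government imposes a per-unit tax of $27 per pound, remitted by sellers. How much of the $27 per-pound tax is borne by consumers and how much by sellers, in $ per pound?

Consumers bear $15 per pound; sellers bear $12 per pound.

Without the tax, 437 − 2p = 2.5p + 144.5 gives 4.5p = 292.5, so p* = $65 and q* = 307.
With the tax collected from sellers, supply shifts: qs = 2.5(p − 27) + 144.5.
New equilibrium: consumers pay $80, sellers receive $53, q = 277. (Wedge: pb − ps = 27.)
Burden on consumers: $15; on sellers: $12. (They sum to $27.)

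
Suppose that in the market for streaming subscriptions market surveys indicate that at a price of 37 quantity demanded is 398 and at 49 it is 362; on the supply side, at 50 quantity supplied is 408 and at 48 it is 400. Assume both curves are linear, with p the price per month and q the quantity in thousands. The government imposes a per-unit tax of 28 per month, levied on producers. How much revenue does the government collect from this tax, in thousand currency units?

Demand slope: (362 − 398)/(49 − 37) = -3, so qd = 509 − 3p.
Supply slope: (400 − 408)/(48 − 50) = 4, so qs = 4p + 208.
Without the tax, 509 − 3p = 4p + 208 gives 7p = 301, so p* = 43 and q* = 380.
With the tax collected from producers, supply shifts: qs = 4(p − 28) + 208.
Solving gives q = 332 with consumers paying 59 and producers receiving 31 (the 28 wedge).
Revenue = t · Q = 28 · 332 = 9296.

Tax revenue = 9296 thousand.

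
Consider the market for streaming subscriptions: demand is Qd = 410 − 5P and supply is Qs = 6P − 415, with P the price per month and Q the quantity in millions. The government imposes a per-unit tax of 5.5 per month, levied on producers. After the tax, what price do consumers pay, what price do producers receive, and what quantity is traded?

Consumers pay 78; producers receive 72.5; quantity = 20.

Before the tax: set 410 − 5P = 6P − 415 → P* = 75, Q* = 35.
With the tax collected from producers, supply shifts: Qs = 6(P − 5.5) − 415.
Solving gives Q = 20 with consumers paying 78 and producers receiving 72.5 (the 5.5 wedge).
The less price-elastic side of the market bears the larger share of a per-unit tax.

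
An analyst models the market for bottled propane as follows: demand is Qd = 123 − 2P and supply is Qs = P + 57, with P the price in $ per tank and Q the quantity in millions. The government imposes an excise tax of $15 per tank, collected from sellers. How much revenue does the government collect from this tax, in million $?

Without the tax, 123 − 2P = P + 57 gives 3P = 66, so P* = $22 and Q* = 79.
With the tax collected from sellers, supply shifts: Qs = (P − 15) + 57.
Solving gives Q = 69 with consumers paying $27 and sellers receiving $12 (the $15 wedge).
Revenue = t · Q = 15 · 69 = $1035.

Tax revenue = $1035 million.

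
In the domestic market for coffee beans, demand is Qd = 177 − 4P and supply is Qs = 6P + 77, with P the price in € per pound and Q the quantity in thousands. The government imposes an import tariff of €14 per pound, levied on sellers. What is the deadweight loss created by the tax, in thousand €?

Without the tax, 177 − 4P = 6P + 77 gives 10P = 100, so P* = €10 and Q* = 137.
With the tax collected from sellers, supply shifts: Qs = 6(P − 14) + 77.
Solving gives Q = 103.4 with buyers paying €18.4 and sellers receiving €4.4 (the €14 wedge).
Quantity falls by |ΔQ| = |137 − 103.4| = 33.6.
DWL = ½ · t · |ΔQ| = ½ · 14 · 33.6 = €235.2.

Deadweight loss = €235.2 thousand.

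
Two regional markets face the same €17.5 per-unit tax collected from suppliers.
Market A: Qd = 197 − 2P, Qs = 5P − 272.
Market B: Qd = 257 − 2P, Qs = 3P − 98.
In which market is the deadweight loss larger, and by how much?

Market A: pre-tax P* = €67, Q* = 63; post-tax Q = 38; deadweight loss = €218.75.
Market B: pre-tax P* = €71, Q* = 115; post-tax Q = 94; deadweight loss = €183.75.
Difference: €218.75 vs €183.75 → market A is larger by €35.

Market A, by €35.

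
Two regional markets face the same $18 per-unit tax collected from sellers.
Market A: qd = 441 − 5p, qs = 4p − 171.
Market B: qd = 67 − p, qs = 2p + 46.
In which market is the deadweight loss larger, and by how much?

Market A, by $252.

Market A: pre-tax p* = $68, q* = 101; post-tax q = 61; deadweight loss = $360.
Market B: pre-tax p* = $7, q* = 60; post-tax q = 48; deadweight loss = $108.
Difference: $360 vs $108 → market A is larger by $252.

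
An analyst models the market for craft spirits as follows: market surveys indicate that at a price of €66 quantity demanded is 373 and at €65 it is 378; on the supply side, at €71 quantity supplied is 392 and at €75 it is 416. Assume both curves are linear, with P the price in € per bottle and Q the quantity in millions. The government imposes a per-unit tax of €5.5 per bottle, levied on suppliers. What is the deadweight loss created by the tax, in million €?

Deadweight loss = €41.25 million.

Demand slope: (378 − 373)/(65 − 66) = -5, so Qd = 703 − 5P.
Supply slope: (416 − 392)/(75 − 71) = 6, so Qs = 6P − 34.
Without the tax, 703 − 5P = 6P − 34 gives 11P = 737, so P* = €67 and Q* = 368.
With the tax collected from suppliers, supply shifts: Qs = 6(P − 5.5) − 34.
New equilibrium: consumers pay €70, suppliers receive €64.5, Q = 353. (Wedge: Pb − Ps = 5.5.)
Quantity falls by |ΔQ| = |368 − 353| = 15.
DWL = ½ · t · |ΔQ| = ½ · 5.5 · 15 = €41.25.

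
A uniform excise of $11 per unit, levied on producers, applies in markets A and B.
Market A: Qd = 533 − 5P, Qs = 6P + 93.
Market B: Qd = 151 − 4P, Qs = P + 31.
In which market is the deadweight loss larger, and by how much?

Market A: pre-tax P* = $40, Q* = 333; post-tax Q = 303; deadweight loss = $165.
Market B: pre-tax P* = $24, Q* = 55; post-tax Q = 46.2; deadweight loss = $48.4.
Difference: $165 vs $48.4 → market A is larger by $116.6.

Market A, by $116.6.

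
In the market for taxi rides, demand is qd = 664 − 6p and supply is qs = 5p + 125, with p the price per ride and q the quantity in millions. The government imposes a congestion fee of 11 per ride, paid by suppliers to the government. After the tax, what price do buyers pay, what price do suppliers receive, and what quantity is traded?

Buyers pay 54; suppliers receive 43; quantity = 340.

Without the tax, 664 − 6p = 5p + 125 gives 11p = 539, so p* = 49 and q* = 370.
With the tax collected from suppliers, supply shifts: qs = 5(p − 11) + 125.
Solving gives q = 340 with buyers paying 54 and suppliers receiving 43 (the 11 wedge).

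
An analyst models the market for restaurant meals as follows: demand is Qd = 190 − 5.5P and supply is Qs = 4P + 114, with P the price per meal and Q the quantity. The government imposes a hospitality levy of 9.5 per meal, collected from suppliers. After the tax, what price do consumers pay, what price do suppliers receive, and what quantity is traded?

Consumers pay 12; suppliers receive 2.5; quantity = 124.

Before the tax: set 190 − 5.5P = 4P + 114 → P* = 8, Q* = 146.
With the tax collected from suppliers, supply shifts: Qs = 4(P − 9.5) + 114.
Solving gives Q = 124 with consumers paying 12 and suppliers receiving 2.5 (the 9.5 wedge).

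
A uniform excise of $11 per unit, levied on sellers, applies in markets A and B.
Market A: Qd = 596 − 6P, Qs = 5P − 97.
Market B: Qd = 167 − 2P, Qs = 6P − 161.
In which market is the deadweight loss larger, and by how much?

Market A, by $74.25.

Market A: pre-tax P* = $63, Q* = 218; post-tax Q = 188; deadweight loss = $165.
Market B: pre-tax P* = $41, Q* = 85; post-tax Q = 68.5; deadweight loss = $90.75.
Difference: $165 vs $90.75 → market A is larger by $74.25.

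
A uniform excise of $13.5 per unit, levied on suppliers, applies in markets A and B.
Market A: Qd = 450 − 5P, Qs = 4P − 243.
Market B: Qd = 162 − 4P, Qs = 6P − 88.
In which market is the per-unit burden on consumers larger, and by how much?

Market B, by $2.1.

Market A: pre-tax P* = $77, Q* = 65; post-tax Q = 35; per-unit burden on consumers = $6.
Market B: pre-tax P* = $25, Q* = 62; post-tax Q = 29.6; per-unit burden on consumers = $8.1.
Difference: $6 vs $8.1 → market B is larger by $2.1.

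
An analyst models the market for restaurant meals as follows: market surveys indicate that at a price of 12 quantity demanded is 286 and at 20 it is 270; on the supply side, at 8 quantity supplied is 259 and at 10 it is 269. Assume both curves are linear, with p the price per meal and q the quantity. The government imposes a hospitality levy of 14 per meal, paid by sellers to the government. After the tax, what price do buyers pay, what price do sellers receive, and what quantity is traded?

Demand slope: (270 − 286)/(20 − 12) = -2, so qd = 310 − 2p.
Supply slope: (269 − 259)/(10 − 8) = 5, so qs = 5p + 219.
Before the tax: set 310 − 2p = 5p + 219 → p* = 13, q* = 284.
With the tax collected from sellers, supply shifts: qs = 5(p − 14) + 219.
Solving gives q = 264 with buyers paying 23 and sellers receiving 9 (the 14 wedge).
The less price-elastic side of the market bears the larger share of a per-unit tax.

Buyers pay 23; sellers receive 9; quantity = 264.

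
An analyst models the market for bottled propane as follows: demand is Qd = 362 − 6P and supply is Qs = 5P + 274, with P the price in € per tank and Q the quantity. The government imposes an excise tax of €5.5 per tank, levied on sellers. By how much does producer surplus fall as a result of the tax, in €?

Without the tax, 362 − 6P = 5P + 274 gives 11P = 88, so P* = €8 and Q* = 314.
With the tax collected from sellers, supply shifts: Qs = 5(P − 5.5) + 274.
New equilibrium: buyers pay €10.5, sellers receive €5, Q = 299. (Wedge: Pb − Ps = 5.5.)
ΔPS is the trapezoid between Q = 299 and Q = 314 of height €3: ½ · (314 + 299) · 3 = €919.5.

Producer surplus falls by €919.5.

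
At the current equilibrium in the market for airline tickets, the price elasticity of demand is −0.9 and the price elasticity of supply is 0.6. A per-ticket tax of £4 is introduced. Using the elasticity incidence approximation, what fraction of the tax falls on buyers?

Buyers' share ≈ 0.4.

Incidence ratio: buyers' share ≈ εs / (εs + |εd|) = 0.6 / (0.6 + 0.9) = 0.4.
Supply is the less elastic side, so buyers bear the smaller share.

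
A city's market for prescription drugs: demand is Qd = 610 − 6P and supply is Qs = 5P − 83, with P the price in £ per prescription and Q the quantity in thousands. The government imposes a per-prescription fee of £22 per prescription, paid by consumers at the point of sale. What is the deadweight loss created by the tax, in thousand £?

Deadweight loss = £660 thousand.

Before the tax: set 610 − 6P = 5P − 83 → P* = £63, Q* = 232.
With the tax collected from consumers, demand (in seller-price terms) shifts: Qd = 610 − 6(P + 22).
New equilibrium: consumers pay £73, sellers receive £51, Q = 172. (Wedge: Pb − Ps = 22.)
Quantity falls by |ΔQ| = |232 − 172| = 60.
DWL = ½ · t · |ΔQ| = ½ · 22 · 60 = £660.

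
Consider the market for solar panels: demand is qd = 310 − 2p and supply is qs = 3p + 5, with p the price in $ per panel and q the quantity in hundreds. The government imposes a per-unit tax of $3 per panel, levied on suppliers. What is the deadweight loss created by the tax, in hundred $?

Without the tax, 310 − 2p = 3p + 5 gives 5p = 305, so p* = $61 and q* = 188.
With the tax collected from suppliers, supply shifts: qs = 3(p − 3) + 5.
Solving gives q = 184.4 with buyers paying $62.8 and suppliers receiving $59.8 (the $3 wedge).
Quantity falls by |ΔQ| = |188 − 184.4| = 3.6.
DWL = ½ · t · |ΔQ| = ½ · 3 · 3.6 = $5.4.

Deadweight loss = $5.4 hundred.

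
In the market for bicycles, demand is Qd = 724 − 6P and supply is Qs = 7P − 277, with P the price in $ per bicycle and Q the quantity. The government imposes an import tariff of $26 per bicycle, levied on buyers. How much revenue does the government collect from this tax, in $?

Before the tax: set 724 − 6P = 7P − 277 → P* = $77, Q* = 262.
With the tax collected from buyers, demand (in seller-price terms) shifts: Qd = 724 − 6(P + 26).
New equilibrium: buyers pay $91, producers receive $65, Q = 178. (Wedge: Pb − Ps = 26.)
Revenue = t · Q = 26 · 178 = $4628.

Tax revenue = $4628.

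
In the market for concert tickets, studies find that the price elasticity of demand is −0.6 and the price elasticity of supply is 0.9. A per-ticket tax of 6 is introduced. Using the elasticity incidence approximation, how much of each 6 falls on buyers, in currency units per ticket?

Incidence ratio: buyers' share ≈ εs / (εs + |εd|) = 0.9 / (0.9 + 0.6) = 0.6.
So buyers bear ≈ 0.6 × 6 = 3.6; sellers bear 2.4.

Buyers bear ≈ 3.6 per ticket.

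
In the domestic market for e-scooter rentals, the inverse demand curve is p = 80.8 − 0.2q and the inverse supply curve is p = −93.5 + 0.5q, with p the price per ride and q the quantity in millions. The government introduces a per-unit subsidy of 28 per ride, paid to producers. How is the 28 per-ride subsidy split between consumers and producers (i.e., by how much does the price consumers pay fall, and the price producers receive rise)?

Inverting to q(p) form: qd = 404 − 5p; qs = 2p + 187.
Before the subsidy: set 404 − 5p = 2p + 187 → p* = 31, q* = 249.
With a per-unit subsidy paid to producers, each receives p + 28 per unit sold, so supply becomes qs = 2(p + 28) + 187.
New equilibrium: consumers pay 23, producers receive 51, q = 289. (Wedge: pb − ps = −28.)
Gain to consumers: 8; to producers: 20. (They sum to 28.)

Consumers gain 8 per ride; producers gain 20 per ride.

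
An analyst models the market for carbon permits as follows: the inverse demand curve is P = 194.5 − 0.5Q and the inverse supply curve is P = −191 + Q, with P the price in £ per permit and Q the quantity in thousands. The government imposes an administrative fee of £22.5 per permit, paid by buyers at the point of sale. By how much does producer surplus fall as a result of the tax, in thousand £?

Producer surplus falls by £3742.5 thousand.

Inverting to Q(P) form: Qd = 389 − 2P; Qs = P + 191.
Without the tax, 389 − 2P = P + 191 gives 3P = 198, so P* = £66 and Q* = 257.
With the tax collected from buyers, demand (in seller-price terms) shifts: Qd = 389 − 2(P + 22.5).
New equilibrium: buyers pay £73.5, suppliers receive £51, Q = 242. (Wedge: Pb − Ps = 22.5.)
ΔPS is the trapezoid between Q = 242 and Q = 257 of height £15: ½ · (257 + 242) · 15 = £3742.5.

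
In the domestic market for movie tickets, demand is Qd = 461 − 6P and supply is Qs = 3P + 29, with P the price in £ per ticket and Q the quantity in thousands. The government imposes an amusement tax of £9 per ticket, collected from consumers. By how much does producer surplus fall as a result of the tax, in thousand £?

Without the tax, 461 − 6P = 3P + 29 gives 9P = 432, so P* = £48 and Q* = 173.
With the tax collected from consumers, demand (in seller-price terms) shifts: Qd = 461 − 6(P + 9).
Solving gives Q = 155 with consumers paying £51 and sellers receiving £42 (the £9 wedge).
ΔPS is the trapezoid between Q = 155 and Q = 173 of height £6: ½ · (173 + 155) · 6 = £984.

Producer surplus falls by £984 thousand.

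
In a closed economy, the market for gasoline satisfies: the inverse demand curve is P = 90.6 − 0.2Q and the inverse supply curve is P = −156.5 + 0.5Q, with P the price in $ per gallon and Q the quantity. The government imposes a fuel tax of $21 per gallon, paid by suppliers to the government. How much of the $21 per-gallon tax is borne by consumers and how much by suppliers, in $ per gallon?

Rewrite in direct form: Qd = 453 − 5P and Qs = 2P + 313.
Without the tax, 453 − 5P = 2P + 313 gives 7P = 140, so P* = $20 and Q* = 353.
With the tax collected from suppliers, supply shifts: Qs = 2(P − 21) + 313.
New equilibrium: consumers pay $26, suppliers receive $5, Q = 323. (Wedge: Pb − Ps = 21.)
Burden on consumers: $6; on suppliers: $15. (They sum to $21.)
The less price-elastic side of the market bears the larger share of a per-unit tax.

Consumers bear $6 per gallon; suppliers bear $15 per gallon.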